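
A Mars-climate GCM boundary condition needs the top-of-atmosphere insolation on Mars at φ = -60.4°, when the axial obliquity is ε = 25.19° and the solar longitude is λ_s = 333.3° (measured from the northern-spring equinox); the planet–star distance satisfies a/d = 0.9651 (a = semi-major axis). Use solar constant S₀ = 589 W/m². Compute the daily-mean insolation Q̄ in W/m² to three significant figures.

Q̄ ≈ 135 W/m²

Solar declination: sin δ = sin ε · sin λ_s = sin 25.19° × sin 333.3° = -0.19124, so δ = -11.025°.
cos H₀ = −tan(-60.4°) tan(-11.025°) = -0.3430, H₀ = 1.9209 rad.
Bracket: H₀ sin φ sin δ + cos φ cos δ sin H₀ = 1.9209×-0.86949×-0.19124 + 0.49394×0.98154×0.93935 = 0.319410 + 0.455417 = 0.774827.
Inverse-square distance factor (a/d)² = 0.9651² = 0.931418.
Q̄ = (S₀/π) × 0.931418 × [bracket] = (589/π) × 0.931418 × 0.774827 = 135.3 W/m².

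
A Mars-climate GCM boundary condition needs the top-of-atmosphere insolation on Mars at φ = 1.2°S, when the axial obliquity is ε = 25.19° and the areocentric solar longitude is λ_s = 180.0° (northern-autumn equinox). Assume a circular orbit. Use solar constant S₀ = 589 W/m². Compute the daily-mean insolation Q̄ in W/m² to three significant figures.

sin δ = sin 25.19° × sin 180.0° = 0.00000, so δ = +0.000°.
cos H₀ = −tan(-1.2°) tan(+0.000°) = 0.0000, H₀ = 1.5708 rad.
Bracket: H₀ sin φ sin δ + cos φ cos δ sin H₀ = 1.5708×-0.02094×0.00000 + 0.99978×1.00000×1.00000 = -0.000000 + 0.999780 = 0.999780.
Q̄ = (S₀/π) × [bracket] = (589/π) × 0.999780 = 187.4 W/m².

Q̄ ≈ 187 W/m²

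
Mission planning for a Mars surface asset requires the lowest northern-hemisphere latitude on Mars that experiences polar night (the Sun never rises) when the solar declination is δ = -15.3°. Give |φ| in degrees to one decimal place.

|φ| = 74.7°

Polar night requires cos H₀ = −tan φ tan δ ≥ 1, i.e. tan φ tan δ ≤ −1.
The boundary is |tan φ| · |tan δ| = 1, so |φ| = 90° − |δ| = 90° − 15.3° = 74.7° in the northern hemisphere.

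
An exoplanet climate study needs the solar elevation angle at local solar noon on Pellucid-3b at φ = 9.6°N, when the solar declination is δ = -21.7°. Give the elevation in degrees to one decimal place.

58.7°

At local noon the hour angle is zero, so the zenith angle equals |φ − δ| = |+9.6° − (-21.700°)| = 31.300°.
Elevation = 90° − 31.300° = 58.7°.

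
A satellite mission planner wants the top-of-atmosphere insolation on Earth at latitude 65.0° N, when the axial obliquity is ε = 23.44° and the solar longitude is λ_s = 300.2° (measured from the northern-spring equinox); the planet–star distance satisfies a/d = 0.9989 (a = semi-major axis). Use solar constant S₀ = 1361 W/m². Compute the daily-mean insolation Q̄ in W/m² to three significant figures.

Solar declination: sin δ = sin ε · sin λ_s = sin 23.44° × sin 300.2° = -0.34380, so δ = -20.108°.
cos H₀ = −tan(+65.0°) tan(-20.108°) = 0.7851, H₀ = 0.6679 rad.
Bracket: H₀ sin φ sin δ + cos φ cos δ sin H₀ = 0.6679×0.90631×-0.34380 + 0.42262×0.93904×0.61932 = -0.208111 + 0.245782 = 0.037671.
Inverse-square distance factor (a/d)² = 0.9989² = 0.997801.
Q̄ = (S₀/π) × 0.997801 × [bracket] = (1361/π) × 0.997801 × 0.037671 = 16.28 W/m².

Q̄ ≈ 16.3 W/m²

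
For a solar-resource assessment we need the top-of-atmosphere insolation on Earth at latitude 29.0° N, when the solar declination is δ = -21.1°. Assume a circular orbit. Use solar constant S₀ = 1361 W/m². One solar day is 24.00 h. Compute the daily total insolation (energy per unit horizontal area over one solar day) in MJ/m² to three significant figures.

21.0 MJ/m²

cos H₀ = −tan(+29.0°) tan(-21.100°) = 0.2139, H₀ = 1.3552 rad.
Bracket: H₀ sin φ sin δ + cos φ cos δ sin H₀ = 1.3552×0.48481×-0.36000 + 0.87462×0.93295×0.97686 = -0.236525 + 0.797095 = 0.560570.
Q̄ = (S₀/π) × [bracket] = (1361/π) × 0.560570 = 242.85 W/m².
Daily total = Q̄ × 24.00 h × 3600 s/h = 242.85 × 24.00 × 3600 / 10⁶ = 20.98 MJ/m².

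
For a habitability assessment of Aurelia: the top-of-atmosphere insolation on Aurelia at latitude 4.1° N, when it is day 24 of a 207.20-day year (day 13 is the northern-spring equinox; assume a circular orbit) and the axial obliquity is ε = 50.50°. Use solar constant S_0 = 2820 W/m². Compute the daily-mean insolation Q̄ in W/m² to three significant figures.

Q̄ ≈ 892 W/m²

Solar longitude: L_s = 360° × (24 − 13)/207.20 = 19.112°.
sin δ = sin 50.50° × sin 19.112° = 0.25264, so δ = +14.634°.
cos h₀ = −tan(+4.1°) tan(+14.634°) = -0.0187, h₀ = 1.5895 rad.
Bracket: h₀ sin ϕ sin δ + cos ϕ cos δ sin h₀ = 1.5895×0.07150×0.25264 + 0.99744×0.96756×0.99982 = 0.028712 + 0.964909 = 0.993621.
Q̄ = (S_0/π) × [bracket] = (2820/π) × 0.993621 = 891.9 W/m².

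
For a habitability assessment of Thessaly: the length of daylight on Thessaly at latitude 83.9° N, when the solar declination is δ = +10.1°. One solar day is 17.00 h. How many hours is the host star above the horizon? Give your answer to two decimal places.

17.00 h

Sunrise equation: cos H₀ = −tan φ · tan δ = -1.6668 ≤ −1, so the host star never sets (polar day) and H₀ = π.
Daylight = 2H₀/(2π) × 17.00 h = (3.1416/π) × 17.00 = 17.00 h.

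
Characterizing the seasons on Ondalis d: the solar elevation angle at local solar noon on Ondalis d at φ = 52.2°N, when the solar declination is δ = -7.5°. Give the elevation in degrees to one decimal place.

30.3°

At local noon the hour angle is zero, so the zenith angle equals |φ − δ| = |+52.2° − (-7.500°)| = 59.700°.
Elevation = 90° − 59.700° = 30.3°.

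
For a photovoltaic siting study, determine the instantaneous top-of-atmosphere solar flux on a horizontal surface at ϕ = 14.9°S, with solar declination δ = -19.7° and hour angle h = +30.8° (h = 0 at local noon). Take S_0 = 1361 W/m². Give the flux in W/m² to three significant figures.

cos θ_z = sin ϕ sin δ + cos ϕ cos δ cos h = 0.086678 + 0.781494 = 0.868172.
Flux = S_0 · cos θ_z = 1361 × 0.868172 = 1182 W/m².

1.18e+03 W/m²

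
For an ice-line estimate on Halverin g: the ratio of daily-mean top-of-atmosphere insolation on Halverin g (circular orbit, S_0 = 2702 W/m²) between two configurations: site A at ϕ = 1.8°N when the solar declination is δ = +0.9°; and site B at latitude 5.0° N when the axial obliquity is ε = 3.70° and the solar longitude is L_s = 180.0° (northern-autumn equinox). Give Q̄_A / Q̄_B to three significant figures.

— Configuration A (ϕ=+1.8°):
cos h₀ = −tan(+1.8°) tan(+0.900°) = -0.0005, h₀ = 1.5713 rad.
Bracket: h₀ sin ϕ sin δ + cos ϕ cos δ sin h₀ = 1.5713×0.03141×0.01571 + 0.99951×0.99988×1.00000 = 0.000775 + 0.999390 = 1.000165.
Q̄ = (S_0/π) × [bracket] = (2702/π) × 1.000165 = 860.22 W/m².
— Configuration B (ϕ=+5.0°):
Solar declination: sin δ = sin ε · sin L_s = sin 3.70° × sin 180.0° = 0.00000, so δ = +0.000°.
cos h₀ = −tan(+5.0°) tan(+0.000°) = -0.0000, h₀ = 1.5708 rad.
Bracket: h₀ sin ϕ sin δ + cos ϕ cos δ sin h₀ = 1.5708×0.08716×0.00000 + 0.99619×1.00000×1.00000 = 0.000000 + 0.996190 = 0.996190.
Q̄ = (S_0/π) × [bracket] = (2702/π) × 0.996190 = 856.80 W/m².
Ratio Q̄_A / Q̄_B = 860.22 / 856.80 = 1.004.

Q̄_A / Q̄_B ≈ 1.00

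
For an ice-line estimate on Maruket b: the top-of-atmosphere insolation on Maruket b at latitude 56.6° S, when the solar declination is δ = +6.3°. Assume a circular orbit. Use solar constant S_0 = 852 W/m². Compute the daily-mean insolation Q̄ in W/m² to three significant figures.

Q̄ ≈ 111 W/m²

cos h₀ = −tan(-56.6°) tan(+6.300°) = 0.1674, h₀ = 1.4026 rad.
Bracket: h₀ sin ϕ sin δ + cos ϕ cos δ sin h₀ = 1.4026×-0.83485×0.10973 + 0.55048×0.99396×0.98588 = -0.128490 + 0.539429 = 0.410939.
Q̄ = (S_0/π) × [bracket] = (852/π) × 0.410939 = 111.4 W/m².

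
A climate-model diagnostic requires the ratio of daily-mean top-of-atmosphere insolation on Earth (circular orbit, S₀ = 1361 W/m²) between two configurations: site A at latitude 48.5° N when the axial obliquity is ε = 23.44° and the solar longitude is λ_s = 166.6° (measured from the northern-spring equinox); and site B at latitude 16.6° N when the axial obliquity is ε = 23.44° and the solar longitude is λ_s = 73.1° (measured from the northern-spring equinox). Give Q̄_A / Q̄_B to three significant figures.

Q̄_A / Q̄_B ≈ 0.726

— Configuration A (φ=+48.5°):
Solar declination: sin δ = sin ε · sin λ_s = sin 23.44° × sin 166.6° = 0.09219, so δ = +5.289°.
cos H₀ = −tan(+48.5°) tan(+5.289°) = -0.1046, H₀ = 1.6756 rad.
Bracket: H₀ sin φ sin δ + cos φ cos δ sin H₀ = 1.6756×0.74896×0.09219 + 0.66262×0.99574×0.99451 = 0.115695 + 0.656175 = 0.771870.
Q̄ = (S₀/π) × [bracket] = (1361/π) × 0.771870 = 334.39 W/m².
— Configuration B (φ=+16.6°):
Solar declination: sin δ = sin ε · sin λ_s = sin 23.44° × sin 73.1° = 0.38061, so δ = +22.371°.
cos H₀ = −tan(+16.6°) tan(+22.371°) = -0.1227, H₀ = 1.6938 rad.
Bracket: H₀ sin φ sin δ + cos φ cos δ sin H₀ = 1.6938×0.28569×0.38061 + 0.95832×0.92474×0.99244 = 0.184178 + 0.879497 = 1.063675.
Q̄ = (S₀/π) × [bracket] = (1361/π) × 1.063675 = 460.81 W/m².
Ratio Q̄_A / Q̄_B = 334.39 / 460.81 = 0.7257.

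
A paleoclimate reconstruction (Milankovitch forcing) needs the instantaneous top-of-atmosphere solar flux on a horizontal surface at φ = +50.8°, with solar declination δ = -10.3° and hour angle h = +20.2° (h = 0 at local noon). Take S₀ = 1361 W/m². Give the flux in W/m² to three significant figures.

cos θ_z = sin φ sin δ + cos φ cos δ cos h = -0.138562 + 0.583596 = 0.445034.
Flux = S₀ · cos θ_z = 1361 × 0.445034 = 605.7 W/m².

606 W/m²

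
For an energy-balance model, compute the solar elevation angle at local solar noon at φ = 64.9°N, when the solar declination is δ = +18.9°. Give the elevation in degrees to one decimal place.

At local noon the hour angle is zero, so the zenith angle equals |φ − δ| = |+64.9° − (+18.900°)| = 46.000°.
Elevation = 90° − 46.000° = 44.0°.

44.0°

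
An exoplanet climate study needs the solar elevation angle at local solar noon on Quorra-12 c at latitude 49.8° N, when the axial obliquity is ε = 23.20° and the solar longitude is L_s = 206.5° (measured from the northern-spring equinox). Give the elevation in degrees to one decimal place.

Solar declination: sin δ = sin ε · sin L_s = sin 23.20° × sin 206.5° = -0.17578, so δ = -10.124°.
At local noon the hour angle is zero, so the zenith angle equals |ϕ − δ| = |+49.8° − (-10.124°)| = 59.924°.
Elevation = 90° − 59.924° = 30.1°.

30.1°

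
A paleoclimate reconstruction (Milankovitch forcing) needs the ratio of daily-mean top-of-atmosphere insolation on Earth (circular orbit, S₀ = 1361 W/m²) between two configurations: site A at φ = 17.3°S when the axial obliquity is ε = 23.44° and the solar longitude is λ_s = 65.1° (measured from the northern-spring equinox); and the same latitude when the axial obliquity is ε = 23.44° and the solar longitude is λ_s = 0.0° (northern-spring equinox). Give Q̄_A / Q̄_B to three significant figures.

Q̄_A / Q̄_B ≈ 0.763

— Configuration A (φ=-17.3°):
Solar declination: sin δ = sin ε · sin λ_s = sin 23.44° × sin 65.1° = 0.36081, so δ = +21.150°.
cos H₀ = −tan(-17.3°) tan(+21.150°) = 0.1205, H₀ = 1.4500 rad.
Bracket: H₀ sin φ sin δ + cos φ cos δ sin H₀ = 1.4500×-0.29737×0.36081 + 0.95476×0.93264×0.99271 = -0.155576 + 0.883956 = 0.728380.
Q̄ = (S₀/π) × [bracket] = (1361/π) × 0.728380 = 315.55 W/m².
— Configuration B (φ=-17.3°):
Solar declination: sin δ = sin ε · sin λ_s = sin 23.44° × sin 0.0° = 0.00000, so δ = +0.000°.
cos H₀ = −tan(-17.3°) tan(+0.000°) = 0.0000, H₀ = 1.5708 rad.
Bracket: H₀ sin φ sin δ + cos φ cos δ sin H₀ = 1.5708×-0.29737×0.00000 + 0.95476×1.00000×1.00000 = -0.000000 + 0.954760 = 0.954760.
Q̄ = (S₀/π) × [bracket] = (1361/π) × 0.954760 = 413.62 W/m².
Ratio Q̄_A / Q̄_B = 315.55 / 413.62 = 0.7629.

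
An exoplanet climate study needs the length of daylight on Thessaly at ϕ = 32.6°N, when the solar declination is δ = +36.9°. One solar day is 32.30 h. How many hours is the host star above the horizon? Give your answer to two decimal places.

cos h₀ = −tan ϕ · tan δ = −tan(+32.6°) × tan(+36.900°) = -0.4802, so h₀ = 2.0716 rad = 118.70°.
Daylight = 2h₀/(2π) × 32.30 h = (2.0716/π) × 32.30 = 21.30 h.

21.30 h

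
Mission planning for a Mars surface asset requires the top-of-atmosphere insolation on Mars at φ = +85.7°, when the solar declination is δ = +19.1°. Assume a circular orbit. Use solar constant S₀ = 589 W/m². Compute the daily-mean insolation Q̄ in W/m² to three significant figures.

cos H₀ = −tan(+85.7°) tan(+19.100°) = -4.6054 ≤ −1 ⇒ polar day, H₀ = π.
Bracket: H₀ sin φ sin δ + cos φ cos δ sin H₀ = 3.1416×0.99719×0.32722 + 0.07498×0.94495×0.00000 = 1.025106 + 0.000000 = 1.025106.
Q̄ = (S₀/π) × [bracket] = (589/π) × 1.025106 = 192.2 W/m².

Q̄ ≈ 192 W/m²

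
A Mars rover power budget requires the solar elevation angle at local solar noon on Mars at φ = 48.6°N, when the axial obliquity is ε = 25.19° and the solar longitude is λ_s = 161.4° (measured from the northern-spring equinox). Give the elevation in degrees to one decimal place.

49.2°

Solar declination: sin δ = sin ε · sin λ_s = sin 25.19° × sin 161.4° = 0.13576, so δ = +7.802°.
At local noon the hour angle is zero, so the zenith angle equals |φ − δ| = |+48.6° − (+7.802°)| = 40.798°.
Elevation = 90° − 40.798° = 49.2°.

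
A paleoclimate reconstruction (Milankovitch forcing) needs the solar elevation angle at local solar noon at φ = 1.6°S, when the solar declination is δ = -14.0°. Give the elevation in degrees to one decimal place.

At local noon the hour angle is zero, so the zenith angle equals |φ − δ| = |-1.6° − (-14.000°)| = 12.400°.
Elevation = 90° − 12.400° = 77.6°.

77.6°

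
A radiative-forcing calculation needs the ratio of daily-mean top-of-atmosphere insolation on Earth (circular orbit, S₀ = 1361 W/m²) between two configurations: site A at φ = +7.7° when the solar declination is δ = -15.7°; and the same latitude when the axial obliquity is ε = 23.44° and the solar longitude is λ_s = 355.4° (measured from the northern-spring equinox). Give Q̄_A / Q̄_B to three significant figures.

— Configuration A (φ=+7.7°):
cos H₀ = −tan(+7.7°) tan(-15.700°) = 0.0380, H₀ = 1.5328 rad.
Bracket: H₀ sin φ sin δ + cos φ cos δ sin H₀ = 1.5328×0.13399×-0.27060 + 0.99098×0.96269×0.99928 = -0.055576 + 0.953320 = 0.897744.
Q̄ = (S₀/π) × [bracket] = (1361/π) × 0.897744 = 388.92 W/m².
— Configuration B (φ=+7.7°):
Solar declination: sin δ = sin ε · sin λ_s = sin 23.44° × sin 355.4° = -0.03190, so δ = -1.828°.
cos H₀ = −tan(+7.7°) tan(-1.828°) = 0.0043, H₀ = 1.5665 rad.
Bracket: H₀ sin φ sin δ + cos φ cos δ sin H₀ = 1.5665×0.13399×-0.03190 + 0.99098×0.99949×0.99999 = -0.006696 + 0.990465 = 0.983769.
Q̄ = (S₀/π) × [bracket] = (1361/π) × 0.983769 = 426.19 W/m².
Ratio Q̄_A / Q̄_B = 388.92 / 426.19 = 0.9126.

Q̄_A / Q̄_B ≈ 0.913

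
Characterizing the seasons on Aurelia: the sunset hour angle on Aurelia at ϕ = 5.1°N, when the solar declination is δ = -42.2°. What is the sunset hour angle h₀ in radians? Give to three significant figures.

cos h₀ = −tan ϕ · tan δ = −tan(+5.1°) × tan(-42.200°) = 0.0809, so h₀ = 1.4898 rad = 85.36°.

h₀ = 1.49 rad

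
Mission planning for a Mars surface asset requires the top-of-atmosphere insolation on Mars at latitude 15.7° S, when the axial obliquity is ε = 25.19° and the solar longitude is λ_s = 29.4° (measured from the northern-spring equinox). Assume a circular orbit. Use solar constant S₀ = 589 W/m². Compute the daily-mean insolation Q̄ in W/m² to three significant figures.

Solar declination: sin δ = sin ε · sin λ_s = sin 25.19° × sin 29.4° = 0.20894, so δ = +12.060°.
cos H₀ = −tan(-15.7°) tan(+12.060°) = 0.0601, H₀ = 1.5107 rad.
Bracket: H₀ sin φ sin δ + cos φ cos δ sin H₀ = 1.5107×-0.27060×0.20894 + 0.96269×0.97793×0.99820 = -0.085414 + 0.939749 = 0.854335.
Q̄ = (S₀/π) × [bracket] = (589/π) × 0.854335 = 160.2 W/m².

Q̄ ≈ 160 W/m²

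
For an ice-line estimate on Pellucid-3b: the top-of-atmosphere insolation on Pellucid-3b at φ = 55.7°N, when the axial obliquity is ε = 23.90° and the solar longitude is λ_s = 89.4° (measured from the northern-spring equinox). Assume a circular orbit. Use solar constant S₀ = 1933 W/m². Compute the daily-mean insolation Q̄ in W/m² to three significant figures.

Q̄ ≈ 710 W/m²

Solar declination: sin δ = sin ε · sin λ_s = sin 23.90° × sin 89.4° = 0.40512, so δ = +23.899°.
cos H₀ = −tan(+55.7°) tan(+23.899°) = -0.6496, H₀ = 2.2778 rad.
Bracket: H₀ sin φ sin δ + cos φ cos δ sin H₀ = 2.2778×0.82610×0.40512 + 0.56353×0.91426×0.76030 = 0.762310 + 0.391716 = 1.154026.
Q̄ = (S₀/π) × [bracket] = (1933/π) × 1.154026 = 710.1 W/m².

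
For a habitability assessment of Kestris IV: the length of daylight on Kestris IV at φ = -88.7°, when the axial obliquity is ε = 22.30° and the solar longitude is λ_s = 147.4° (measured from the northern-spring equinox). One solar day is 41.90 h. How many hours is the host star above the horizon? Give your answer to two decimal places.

Solar declination: sin δ = sin ε · sin λ_s = sin 22.30° × sin 147.4° = 0.20444, so δ = +11.797°.
cos H₀ = −tan φ · tan δ = 9.2033 ≥ 1, so the host star never rises (polar night) and H₀ = 0.
Daylight = 2H₀/(2π) × 41.90 h = (0.0000/π) × 41.90 = 0.00 h.

0.00 h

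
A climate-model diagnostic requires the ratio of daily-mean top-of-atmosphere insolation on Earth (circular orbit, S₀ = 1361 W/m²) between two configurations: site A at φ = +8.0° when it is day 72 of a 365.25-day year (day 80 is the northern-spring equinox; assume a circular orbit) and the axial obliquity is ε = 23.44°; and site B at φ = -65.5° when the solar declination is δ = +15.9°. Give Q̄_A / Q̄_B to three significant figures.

Q̄_A / Q̄_B ≈ 11.1

— Configuration A (φ=+8.0°):
Solar longitude: λ_s = 360° × (72 − 80)/365.25 = -7.885°, i.e. -7.885° + 360° = 352.115°.
sin δ = sin 23.44° × sin 352.115° = -0.05457, so δ = -3.128°.
cos H₀ = −tan(+8.0°) tan(-3.128°) = 0.0077, H₀ = 1.5631 rad.
Bracket: H₀ sin φ sin δ + cos φ cos δ sin H₀ = 1.5631×0.13917×-0.05457 + 0.99027×0.99851×0.99997 = -0.011871 + 0.988765 = 0.976894.
Q̄ = (S₀/π) × [bracket] = (1361/π) × 0.976894 = 423.21 W/m².
— Configuration B (φ=-65.5°):
cos H₀ = −tan(-65.5°) tan(+15.900°) = 0.6251, H₀ = 0.8956 rad.
Bracket: H₀ sin φ sin δ + cos φ cos δ sin H₀ = 0.8956×-0.90996×0.27396 + 0.41469×0.96174×0.78057 = -0.223266 + 0.311310 = 0.088044.
Q̄ = (S₀/π) × [bracket] = (1361/π) × 0.088044 = 38.142 W/m².
Ratio Q̄_A / Q̄_B = 423.21 / 38.142 = 11.10.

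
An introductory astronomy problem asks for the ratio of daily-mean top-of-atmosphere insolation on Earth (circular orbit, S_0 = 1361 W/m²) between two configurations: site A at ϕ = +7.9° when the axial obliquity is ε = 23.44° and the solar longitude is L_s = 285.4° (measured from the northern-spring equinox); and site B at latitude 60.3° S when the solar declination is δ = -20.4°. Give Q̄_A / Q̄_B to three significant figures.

— Configuration A (ϕ=+7.9°):
Solar declination: sin δ = sin ε · sin L_s = sin 23.44° × sin 285.4° = -0.38351, so δ = -22.551°.
cos h₀ = −tan(+7.9°) tan(-22.551°) = 0.0576, h₀ = 1.5131 rad.
Bracket: h₀ sin ϕ sin δ + cos ϕ cos δ sin h₀ = 1.5131×0.13744×-0.38351 + 0.99051×0.92354×0.99834 = -0.079755 + 0.913257 = 0.833502.
Q̄ = (S_0/π) × [bracket] = (1361/π) × 0.833502 = 361.09 W/m².
— Configuration B (ϕ=-60.3°):
cos h₀ = −tan(-60.3°) tan(-20.400°) = -0.6520, h₀ = 2.2810 rad.
Bracket: h₀ sin ϕ sin δ + cos ϕ cos δ sin h₀ = 2.2810×-0.86863×-0.34857 + 0.49546×0.93728×0.75822 = 0.690637 + 0.352106 = 1.042743.
Q̄ = (S_0/π) × [bracket] = (1361/π) × 1.042743 = 451.74 W/m².
Ratio Q̄_A / Q̄_B = 361.09 / 451.74 = 0.7993.

Q̄_A / Q̄_B ≈ 0.799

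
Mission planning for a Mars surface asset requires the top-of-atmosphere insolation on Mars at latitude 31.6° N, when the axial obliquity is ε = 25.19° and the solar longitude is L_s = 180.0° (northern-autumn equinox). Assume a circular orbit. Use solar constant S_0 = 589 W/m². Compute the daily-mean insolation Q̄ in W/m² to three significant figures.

Q̄ ≈ 160 W/m²

Solar declination: sin δ = sin ε · sin L_s = sin 25.19° × sin 180.0° = 0.00000, so δ = +0.000°.
cos h₀ = −tan(+31.6°) tan(+0.000°) = -0.0000, h₀ = 1.5708 rad.
Bracket: h₀ sin ϕ sin δ + cos ϕ cos δ sin h₀ = 1.5708×0.52399×0.00000 + 0.85173×1.00000×1.00000 = 0.000000 + 0.851730 = 0.851730.
Q̄ = (S_0/π) × [bracket] = (589/π) × 0.851730 = 159.7 W/m².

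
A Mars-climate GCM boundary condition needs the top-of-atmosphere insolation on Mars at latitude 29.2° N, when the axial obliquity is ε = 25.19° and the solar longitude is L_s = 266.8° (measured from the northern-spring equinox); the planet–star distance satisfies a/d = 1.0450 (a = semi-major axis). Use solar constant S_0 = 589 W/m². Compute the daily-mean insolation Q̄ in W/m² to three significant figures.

Solar declination: sin δ = sin ε · sin L_s = sin 25.19° × sin 266.8° = -0.42496, so δ = -25.148°.
cos h₀ = −tan(+29.2°) tan(-25.148°) = 0.2624, h₀ = 1.3053 rad.
Bracket: h₀ sin ϕ sin δ + cos ϕ cos δ sin h₀ = 1.3053×0.48786×-0.42496 + 0.87292×0.90521×0.96497 = -0.270616 + 0.762496 = 0.491880.
Inverse-square distance factor (a/d)² = 1.0450² = 1.092025.
Q̄ = (S_0/π) × 1.092025 × [bracket] = (589/π) × 1.092025 × 0.491880 = 100.7 W/m².

Q̄ ≈ 101 W/m²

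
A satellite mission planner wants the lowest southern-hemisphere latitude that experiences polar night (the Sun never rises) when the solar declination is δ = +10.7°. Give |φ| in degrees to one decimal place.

Polar night requires cos H₀ = −tan φ tan δ ≥ 1, i.e. tan φ tan δ ≤ −1.
The boundary is |tan φ| · |tan δ| = 1, so |φ| = 90° − |δ| = 90° − 10.7° = 79.3° in the southern hemisphere.

|φ| = 79.3°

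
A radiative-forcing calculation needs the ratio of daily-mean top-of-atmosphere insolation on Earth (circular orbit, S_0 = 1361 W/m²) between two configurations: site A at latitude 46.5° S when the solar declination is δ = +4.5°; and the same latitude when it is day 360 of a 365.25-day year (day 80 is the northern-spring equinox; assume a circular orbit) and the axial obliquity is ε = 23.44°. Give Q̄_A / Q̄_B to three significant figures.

— Configuration A (ϕ=-46.5°):
cos h₀ = −tan(-46.5°) tan(+4.500°) = 0.0829, h₀ = 1.4878 rad.
Bracket: h₀ sin ϕ sin δ + cos ϕ cos δ sin h₀ = 1.4878×-0.72537×0.07846 + 0.68835×0.99692×0.99656 = -0.084674 + 0.683869 = 0.599195.
Q̄ = (S_0/π) × [bracket] = (1361/π) × 0.599195 = 259.58 W/m².
— Configuration B (ϕ=-46.5°):
Solar longitude: L_s = 360° × (360 − 80)/365.25 = 275.975°.
sin δ = sin 23.44° × sin 275.975° = -0.39563, so δ = -23.305°.
cos h₀ = −tan(-46.5°) tan(-23.305°) = -0.4539, h₀ = 2.0420 rad.
Bracket: h₀ sin ϕ sin δ + cos ϕ cos δ sin h₀ = 2.0420×-0.72537×-0.39563 + 0.68835×0.91841×0.89103 = 0.586009 + 0.563298 = 1.149307.
Q̄ = (S_0/π) × [bracket] = (1361/π) × 1.149307 = 497.90 W/m².
Ratio Q̄_A / Q̄_B = 259.58 / 497.90 = 0.5213.

Q̄_A / Q̄_B ≈ 0.521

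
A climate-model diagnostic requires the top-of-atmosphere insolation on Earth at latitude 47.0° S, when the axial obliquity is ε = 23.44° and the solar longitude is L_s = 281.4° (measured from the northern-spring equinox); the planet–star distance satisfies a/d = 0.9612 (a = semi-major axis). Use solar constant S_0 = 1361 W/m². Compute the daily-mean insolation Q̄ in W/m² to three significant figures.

Solar declination: sin δ = sin ε · sin L_s = sin 23.44° × sin 281.4° = -0.38994, so δ = -22.951°.
cos h₀ = −tan(-47.0°) tan(-22.951°) = -0.4541, h₀ = 2.0422 rad.
Bracket: h₀ sin ϕ sin δ + cos ϕ cos δ sin h₀ = 2.0422×-0.73135×-0.38994 + 0.68200×0.92084×0.89095 = 0.582400 + 0.559528 = 1.141928.
Inverse-square distance factor (a/d)² = 0.9612² = 0.923905.
Q̄ = (S_0/π) × 0.923905 × [bracket] = (1361/π) × 0.923905 × 1.141928 = 457.1 W/m².

Q̄ ≈ 457 W/m²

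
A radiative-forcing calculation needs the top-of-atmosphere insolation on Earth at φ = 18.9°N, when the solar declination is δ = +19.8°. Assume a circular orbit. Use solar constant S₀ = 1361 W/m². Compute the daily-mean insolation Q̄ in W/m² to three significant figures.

Q̄ ≈ 463 W/m²

cos H₀ = −tan(+18.9°) tan(+19.800°) = -0.1233, H₀ = 1.6944 rad.
Bracket: H₀ sin φ sin δ + cos φ cos δ sin H₀ = 1.6944×0.32392×0.33874 + 0.94609×0.94088×0.99237 = 0.185917 + 0.883365 = 1.069282.
Q̄ = (S₀/π) × [bracket] = (1361/π) × 1.069282 = 463.2 W/m².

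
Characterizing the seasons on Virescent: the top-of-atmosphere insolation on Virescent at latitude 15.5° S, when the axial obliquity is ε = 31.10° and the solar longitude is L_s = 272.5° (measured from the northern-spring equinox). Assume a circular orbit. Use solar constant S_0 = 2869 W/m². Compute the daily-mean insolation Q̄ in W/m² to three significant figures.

Solar declination: sin δ = sin ε · sin L_s = sin 31.10° × sin 272.5° = -0.51604, so δ = -31.067°.
cos h₀ = −tan(-15.5°) tan(-31.067°) = -0.1671, h₀ = 1.7387 rad.
Bracket: h₀ sin ϕ sin δ + cos ϕ cos δ sin h₀ = 1.7387×-0.26724×-0.51604 + 0.96363×0.85656×0.98594 = 0.239778 + 0.813802 = 1.053580.
Q̄ = (S_0/π) × [bracket] = (2869/π) × 1.053580 = 962.2 W/m².

Q̄ ≈ 962 W/m²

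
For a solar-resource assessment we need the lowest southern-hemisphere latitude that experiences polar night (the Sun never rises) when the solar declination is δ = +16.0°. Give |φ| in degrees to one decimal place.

|φ| = 74.0°

Polar night requires cos H₀ = −tan φ tan δ ≥ 1, i.e. tan φ tan δ ≤ −1.
The boundary is |tan φ| · |tan δ| = 1, so |φ| = 90° − |δ| = 90° − 16.0° = 74.0° in the southern hemisphere.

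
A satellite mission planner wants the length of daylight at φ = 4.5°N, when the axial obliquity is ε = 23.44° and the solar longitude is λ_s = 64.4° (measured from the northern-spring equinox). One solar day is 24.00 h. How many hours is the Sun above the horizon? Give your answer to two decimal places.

Solar declination: sin δ = sin ε · sin λ_s = sin 23.44° × sin 64.4° = 0.35874, so δ = +21.023°.
cos H₀ = −tan φ · tan δ = −tan(+4.5°) × tan(+21.023°) = -0.0302, so H₀ = 1.6010 rad = 91.73°.
Daylight = 2H₀/(2π) × 24.00 h = (1.6010/π) × 24.00 = 12.23 h.

12.23 h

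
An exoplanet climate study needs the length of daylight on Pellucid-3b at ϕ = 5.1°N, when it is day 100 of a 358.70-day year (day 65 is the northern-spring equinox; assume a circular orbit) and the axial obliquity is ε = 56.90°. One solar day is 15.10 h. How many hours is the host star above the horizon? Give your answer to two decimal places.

Solar longitude: L_s = 360° × (100 − 65)/358.70 = 35.127°.
sin δ = sin 56.90° × sin 35.127° = 0.48201, so δ = +28.817°.
cos h₀ = −tan ϕ · tan δ = −tan(+5.1°) × tan(+28.817°) = -0.0491, so h₀ = 1.6199 rad = 92.81°.
Daylight = 2h₀/(2π) × 15.10 h = (1.6199/π) × 15.10 = 7.79 h.

7.79 h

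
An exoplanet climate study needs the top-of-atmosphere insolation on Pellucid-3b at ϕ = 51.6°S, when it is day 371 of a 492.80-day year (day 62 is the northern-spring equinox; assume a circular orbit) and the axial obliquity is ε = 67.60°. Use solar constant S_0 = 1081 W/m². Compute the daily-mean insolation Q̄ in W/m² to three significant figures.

Solar longitude: L_s = 360° × (371 − 62)/492.80 = 225.731°.
sin δ = sin 67.60° × sin 225.731° = -0.66203, so δ = -41.455°.
cos h₀ = −tan(-51.6°) tan(-41.455°) = -1.1145 ≤ −1 ⇒ polar day, h₀ = π.
Bracket: h₀ sin ϕ sin δ + cos ϕ cos δ sin h₀ = 3.1416×-0.78369×-0.66203 + 0.62115×0.74947×0.00000 = 1.629945 + 0.000000 = 1.629945.
Q̄ = (S_0/π) × [bracket] = (1081/π) × 1.629945 = 560.9 W/m².

Q̄ ≈ 561 W/m²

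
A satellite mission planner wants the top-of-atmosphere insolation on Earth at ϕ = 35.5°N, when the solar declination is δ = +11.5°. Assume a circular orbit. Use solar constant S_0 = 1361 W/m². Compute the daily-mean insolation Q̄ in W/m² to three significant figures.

Q̄ ≈ 428 W/m²

cos h₀ = −tan(+35.5°) tan(+11.500°) = -0.1451, h₀ = 1.7164 rad.
Bracket: h₀ sin ϕ sin δ + cos ϕ cos δ sin h₀ = 1.7164×0.58070×0.19937 + 0.81412×0.97992×0.98941 = 0.198715 + 0.789324 = 0.988039.
Q̄ = (S_0/π) × [bracket] = (1361/π) × 0.988039 = 428.0 W/m².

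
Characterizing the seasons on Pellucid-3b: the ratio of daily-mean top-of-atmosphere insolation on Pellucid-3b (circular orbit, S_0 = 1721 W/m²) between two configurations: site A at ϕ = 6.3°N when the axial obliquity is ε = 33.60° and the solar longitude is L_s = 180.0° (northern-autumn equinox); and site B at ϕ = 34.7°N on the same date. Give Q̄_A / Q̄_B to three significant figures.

Q̄_A / Q̄_B ≈ 1.21

— Configuration A (ϕ=+6.3°):
Solar declination: sin δ = sin ε · sin L_s = sin 33.60° × sin 180.0° = 0.00000, so δ = +0.000°.
cos h₀ = −tan(+6.3°) tan(+0.000°) = -0.0000, h₀ = 1.5708 rad.
Bracket: h₀ sin ϕ sin δ + cos ϕ cos δ sin h₀ = 1.5708×0.10973×0.00000 + 0.99396×1.00000×1.00000 = 0.000000 + 0.993960 = 0.993960.
Q̄ = (S_0/π) × [bracket] = (1721/π) × 0.993960 = 544.50 W/m².
— Configuration B (ϕ=+34.7°):
cos h₀ = −tan(+34.7°) tan(+0.000°) = -0.0000, h₀ = 1.5708 rad.
Bracket: h₀ sin ϕ sin δ + cos ϕ cos δ sin h₀ = 1.5708×0.56928×0.00000 + 0.82214×1.00000×1.00000 = 0.000000 + 0.822140 = 0.822140.
Q̄ = (S_0/π) × [bracket] = (1721/π) × 0.822140 = 450.38 W/m².
Ratio Q̄_A / Q̄_B = 544.50 / 450.38 = 1.209.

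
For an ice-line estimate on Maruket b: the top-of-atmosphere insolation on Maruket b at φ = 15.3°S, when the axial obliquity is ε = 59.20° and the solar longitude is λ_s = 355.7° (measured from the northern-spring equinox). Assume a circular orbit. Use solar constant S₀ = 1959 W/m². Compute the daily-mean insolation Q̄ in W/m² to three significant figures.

Solar declination: sin δ = sin ε · sin λ_s = sin 59.20° × sin 355.7° = -0.06440, so δ = -3.693°.
cos H₀ = −tan(-15.3°) tan(-3.693°) = -0.0177, H₀ = 1.5885 rad.
Bracket: H₀ sin φ sin δ + cos φ cos δ sin H₀ = 1.5885×-0.26387×-0.06440 + 0.96456×0.99792×0.99984 = 0.026994 + 0.962400 = 0.989394.
Q̄ = (S₀/π) × [bracket] = (1959/π) × 0.989394 = 617.0 W/m².

Q̄ ≈ 617 W/m²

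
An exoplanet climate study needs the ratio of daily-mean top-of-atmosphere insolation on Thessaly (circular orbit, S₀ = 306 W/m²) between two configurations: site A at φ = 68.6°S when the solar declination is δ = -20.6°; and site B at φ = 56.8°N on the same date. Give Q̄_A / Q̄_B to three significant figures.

Q̄_A / Q̄_B ≈ 7.52

— Configuration A (φ=-68.6°):
cos H₀ = −tan(-68.6°) tan(-20.600°) = -0.9591, H₀ = 2.8547 rad.
Bracket: H₀ sin φ sin δ + cos φ cos δ sin H₀ = 2.8547×-0.93106×-0.35184 + 0.36488×0.93606×0.28300 = 0.935154 + 0.096659 = 1.031813.
Q̄ = (S₀/π) × [bracket] = (306/π) × 1.031813 = 100.50 W/m².
— Configuration B (φ=+56.8°):
cos H₀ = −tan(+56.8°) tan(-20.600°) = 0.5744, H₀ = 0.9589 rad.
Bracket: H₀ sin φ sin δ + cos φ cos δ sin H₀ = 0.9589×0.83676×-0.35184 + 0.54756×0.93606×0.81858 = -0.282306 + 0.419562 = 0.137256.
Q̄ = (S₀/π) × [bracket] = (306/π) × 0.137256 = 13.369 W/m².
Ratio Q̄_A / Q̄_B = 100.50 / 13.369 = 7.517.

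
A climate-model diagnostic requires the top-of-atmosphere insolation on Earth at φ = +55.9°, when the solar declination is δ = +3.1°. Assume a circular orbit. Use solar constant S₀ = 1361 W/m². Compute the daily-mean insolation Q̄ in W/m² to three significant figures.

Q̄ ≈ 274 W/m²

cos H₀ = −tan(+55.9°) tan(+3.100°) = -0.0800, H₀ = 1.6509 rad.
Bracket: H₀ sin φ sin δ + cos φ cos δ sin H₀ = 1.6509×0.82806×0.05408 + 0.56064×0.99854×0.99680 = 0.073930 + 0.558030 = 0.631960.
Q̄ = (S₀/π) × [bracket] = (1361/π) × 0.631960 = 273.8 W/m².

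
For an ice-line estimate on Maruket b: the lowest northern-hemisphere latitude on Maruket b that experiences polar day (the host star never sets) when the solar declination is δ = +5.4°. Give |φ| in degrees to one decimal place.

Polar day requires cos H₀ = −tan φ tan δ ≤ −1, i.e. tan φ tan δ ≥ 1.
The boundary is |tan φ| · |tan δ| = 1, so |φ| = 90° − |δ| = 90° − 5.4° = 84.6° in the northern hemisphere.

|φ| = 84.6°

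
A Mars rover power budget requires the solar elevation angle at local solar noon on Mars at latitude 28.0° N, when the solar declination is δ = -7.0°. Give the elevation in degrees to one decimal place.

55.0°

At local noon the hour angle is zero, so the zenith angle equals |φ − δ| = |+28.0° − (-7.000°)| = 35.000°.
Elevation = 90° − 35.000° = 55.0°.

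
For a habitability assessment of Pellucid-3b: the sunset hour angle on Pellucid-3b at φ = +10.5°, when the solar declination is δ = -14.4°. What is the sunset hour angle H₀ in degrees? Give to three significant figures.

cos H₀ = −tan φ · tan δ = −tan(+10.5°) × tan(-14.400°) = 0.0476, so H₀ = 1.5232 rad = 87.27°.

H₀ = 87.3°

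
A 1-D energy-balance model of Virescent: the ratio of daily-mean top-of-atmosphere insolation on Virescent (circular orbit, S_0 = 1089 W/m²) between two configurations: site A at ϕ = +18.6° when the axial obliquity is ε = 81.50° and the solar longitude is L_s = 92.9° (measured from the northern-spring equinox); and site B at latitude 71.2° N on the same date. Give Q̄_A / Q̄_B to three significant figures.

— Configuration A (ϕ=+18.6°):
Solar declination: sin δ = sin ε · sin L_s = sin 81.50° × sin 92.9° = 0.98775, so δ = +81.022°.
cos h₀ = −tan(+18.6°) tan(+81.022°) = -2.1302 ≤ −1 ⇒ polar day, h₀ = π.
Bracket: h₀ sin ϕ sin δ + cos ϕ cos δ sin h₀ = 3.1416×0.31896×0.98775 + 0.94777×0.15605×0.00000 = 0.989770 + 0.000000 = 0.989770.
Q̄ = (S_0/π) × [bracket] = (1089/π) × 0.989770 = 343.09 W/m².
— Configuration B (ϕ=+71.2°):
cos h₀ = −tan(+71.2°) tan(+81.022°) = -18.5935 ≤ −1 ⇒ polar day, h₀ = π.
Bracket: h₀ sin ϕ sin δ + cos ϕ cos δ sin h₀ = 3.1416×0.94665×0.98775 + 0.32227×0.15605×0.00000 = 2.937564 + 0.000000 = 2.937564.
Q̄ = (S_0/π) × [bracket] = (1089/π) × 2.937564 = 1018.3 W/m².
Ratio Q̄_A / Q̄_B = 343.09 / 1018.3 = 0.3369.

Q̄_A / Q̄_B ≈ 0.337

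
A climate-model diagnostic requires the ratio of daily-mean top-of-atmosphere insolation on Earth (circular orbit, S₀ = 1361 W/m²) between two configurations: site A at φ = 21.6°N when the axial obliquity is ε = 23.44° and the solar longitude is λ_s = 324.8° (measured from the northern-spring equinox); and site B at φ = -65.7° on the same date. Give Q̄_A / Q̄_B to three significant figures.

Q̄_A / Q̄_B ≈ 0.989

— Configuration A (φ=+21.6°):
Solar declination: sin δ = sin ε · sin λ_s = sin 23.44° × sin 324.8° = -0.22930, so δ = -13.256°.
cos H₀ = −tan(+21.6°) tan(-13.256°) = 0.0933, H₀ = 1.4774 rad.
Bracket: H₀ sin φ sin δ + cos φ cos δ sin H₀ = 1.4774×0.36812×-0.22930 + 0.92978×0.97336×0.99564 = -0.124707 + 0.901065 = 0.776358.
Q̄ = (S₀/π) × [bracket] = (1361/π) × 0.776358 = 336.33 W/m².
— Configuration B (φ=-65.7°):
cos H₀ = −tan(-65.7°) tan(-13.256°) = -0.5217, H₀ = 2.1197 rad.
Bracket: H₀ sin φ sin δ + cos φ cos δ sin H₀ = 2.1197×-0.91140×-0.22930 + 0.41151×0.97336×0.85310 = 0.442983 + 0.341707 = 0.784690.
Q̄ = (S₀/π) × [bracket] = (1361/π) × 0.784690 = 339.94 W/m².
Ratio Q̄_A / Q̄_B = 336.33 / 339.94 = 0.9894.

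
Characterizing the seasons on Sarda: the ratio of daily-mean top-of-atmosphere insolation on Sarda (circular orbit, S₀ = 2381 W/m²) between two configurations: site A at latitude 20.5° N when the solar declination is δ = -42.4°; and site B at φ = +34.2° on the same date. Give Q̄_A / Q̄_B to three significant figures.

Q̄_A / Q̄_B ≈ 2.63

— Configuration A (φ=+20.5°):
cos H₀ = −tan(+20.5°) tan(-42.400°) = 0.3414, H₀ = 1.2224 rad.
Bracket: H₀ sin φ sin δ + cos φ cos δ sin H₀ = 1.2224×0.35021×-0.67430 + 0.93667×0.73846×0.93992 = -0.288666 + 0.650136 = 0.361470.
Q̄ = (S₀/π) × [bracket] = (2381/π) × 0.361470 = 273.96 W/m².
— Configuration B (φ=+34.2°):
cos H₀ = −tan(+34.2°) tan(-42.400°) = 0.6206, H₀ = 0.9013 rad.
Bracket: H₀ sin φ sin δ + cos φ cos δ sin H₀ = 0.9013×0.56208×-0.67430 + 0.82708×0.73846×0.78416 = -0.341602 + 0.478938 = 0.137336.
Q̄ = (S₀/π) × [bracket] = (2381/π) × 0.137336 = 104.09 W/m².
Ratio Q̄_A / Q̄_B = 273.96 / 104.09 = 2.632.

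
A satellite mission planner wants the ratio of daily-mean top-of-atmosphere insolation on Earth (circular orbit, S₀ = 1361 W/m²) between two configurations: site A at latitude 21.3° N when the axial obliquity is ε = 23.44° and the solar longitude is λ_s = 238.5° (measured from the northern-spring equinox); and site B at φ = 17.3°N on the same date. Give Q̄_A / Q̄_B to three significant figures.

Q̄_A / Q̄_B ≈ 0.928

— Configuration A (φ=+21.3°):
Solar declination: sin δ = sin ε · sin λ_s = sin 23.44° × sin 238.5° = -0.33917, so δ = -19.826°.
cos H₀ = −tan(+21.3°) tan(-19.826°) = 0.1406, H₀ = 1.4298 rad.
Bracket: H₀ sin φ sin δ + cos φ cos δ sin H₀ = 1.4298×0.36325×-0.33917 + 0.93169×0.94072×0.99007 = -0.176156 + 0.867756 = 0.691600.
Q̄ = (S₀/π) × [bracket] = (1361/π) × 0.691600 = 299.61 W/m².
— Configuration B (φ=+17.3°):
cos H₀ = −tan(+17.3°) tan(-19.826°) = 0.1123, H₀ = 1.4583 rad.
Bracket: H₀ sin φ sin δ + cos φ cos δ sin H₀ = 1.4583×0.29737×-0.33917 + 0.95476×0.94072×0.99367 = -0.147083 + 0.892476 = 0.745393.
Q̄ = (S₀/π) × [bracket] = (1361/π) × 0.745393 = 322.92 W/m².
Ratio Q̄_A / Q̄_B = 299.61 / 322.92 = 0.9278.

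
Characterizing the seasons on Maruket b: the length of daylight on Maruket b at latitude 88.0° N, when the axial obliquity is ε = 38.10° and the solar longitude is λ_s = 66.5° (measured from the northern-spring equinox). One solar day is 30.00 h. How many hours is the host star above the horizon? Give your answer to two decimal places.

30.00 h

Solar declination: sin δ = sin ε · sin λ_s = sin 38.10° × sin 66.5° = 0.56586, so δ = +34.462°.
Sunrise equation: cos H₀ = −tan φ · tan δ = -19.6532 ≤ −1, so the host star never sets (polar day) and H₀ = π.
Daylight = 2H₀/(2π) × 30.00 h = (3.1416/π) × 30.00 = 30.00 h.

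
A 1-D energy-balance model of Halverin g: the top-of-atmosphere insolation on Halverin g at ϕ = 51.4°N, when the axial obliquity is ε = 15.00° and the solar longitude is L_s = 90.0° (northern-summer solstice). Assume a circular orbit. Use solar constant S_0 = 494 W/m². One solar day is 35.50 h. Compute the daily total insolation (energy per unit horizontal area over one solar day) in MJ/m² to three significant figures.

19.2 MJ/m²

Solar declination: sin δ = sin ε · sin L_s = sin 15.00° × sin 90.0° = 0.25882, so δ = +15.000°.
cos h₀ = −tan(+51.4°) tan(+15.000°) = -0.3357, h₀ = 1.9131 rad.
Bracket: h₀ sin ϕ sin δ + cos ϕ cos δ sin h₀ = 1.9131×0.78152×0.25882 + 0.62388×0.96593×0.94199 = 0.386968 + 0.567666 = 0.954634.
Q̄ = (S_0/π) × [bracket] = (494/π) × 0.954634 = 150.11 W/m².
Daily total = Q̄ × 35.50 h × 3600 s/h = 150.11 × 35.50 × 3600 / 10⁶ = 19.18 MJ/m².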